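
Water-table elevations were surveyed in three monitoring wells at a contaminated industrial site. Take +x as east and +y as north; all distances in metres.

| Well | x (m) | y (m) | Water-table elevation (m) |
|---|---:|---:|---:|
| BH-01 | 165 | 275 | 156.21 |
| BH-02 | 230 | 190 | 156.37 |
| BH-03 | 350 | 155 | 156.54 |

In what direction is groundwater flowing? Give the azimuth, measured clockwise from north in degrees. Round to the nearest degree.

Taking BH-01 as reference: BH-02−BH-01 = (65, -85, +0.16); BH-03−BH-01 = (185, -120, +0.33).
Determinant of the coordinate differences = 65·(-120) − 185·(-85) = 7925.
∂h/∂x = [(+0.16)·(-120) − (+0.33)·(-85)] / 7925 = +0.001117
∂h/∂y = [65·(+0.33) − 185·(+0.16)] / 7925 = -0.001028
Flow direction (−∇h) has components (-0.001117 E, +0.001028 N).
Azimuth = atan2(E, N) = atan2(-0.001117, +0.001028) = 312.6° ≈ 313°.

313°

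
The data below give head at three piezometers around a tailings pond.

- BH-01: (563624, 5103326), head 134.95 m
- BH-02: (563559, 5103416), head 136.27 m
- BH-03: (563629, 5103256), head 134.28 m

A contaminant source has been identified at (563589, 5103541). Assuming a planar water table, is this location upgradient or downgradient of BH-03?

upgradient

Taking BH-01 as reference: BH-02−BH-01 = (-65, 90, +1.32); BH-03−BH-01 = (5, -70, -0.67).
Determinant of the coordinate differences = (-65)·(-70) − 5·90 = 4100.
∂h/∂x = [(+1.32)·(-70) − (-0.67)·90] / 4100 = -0.007829
∂h/∂y = [(-65)·(-0.67) − 5·(+1.32)] / 4100 = +0.009012
Head at (563589, 5103541) = 134.95 + (-0.007829)·(-35) + (+0.009012)·(215) = 137.16 m.
That is higher than the 134.28 m at BH-03, so the point is upgradient.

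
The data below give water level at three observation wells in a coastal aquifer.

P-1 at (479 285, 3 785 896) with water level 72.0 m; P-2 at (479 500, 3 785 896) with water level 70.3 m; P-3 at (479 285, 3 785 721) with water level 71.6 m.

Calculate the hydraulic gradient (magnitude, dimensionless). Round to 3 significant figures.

∂h/∂x = (70.3 − 72.0) / (479500 − 479285) = -0.007907
∂h/∂y = (71.6 − 72.0) / (3785721 − 3785896) = +0.002286
|∇h| = √(-0.007907² + 0.002286²) = 0.008231

0.00823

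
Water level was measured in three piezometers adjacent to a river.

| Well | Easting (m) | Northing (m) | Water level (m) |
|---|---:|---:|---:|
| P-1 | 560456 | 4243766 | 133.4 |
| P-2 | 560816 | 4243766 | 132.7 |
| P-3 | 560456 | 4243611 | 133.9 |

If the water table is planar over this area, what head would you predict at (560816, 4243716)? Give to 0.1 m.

∂h/∂x = (132.7 − 133.4) / (560816 − 560456) = -0.001944
∂h/∂y = (133.9 − 133.4) / (4243611 − 4243766) = -0.003226
h(560816, 4243716) = 133.4 + (-0.001944)·(360) + (-0.003226)·(-50) = 133.4 -0.700 +0.161 = 132.861 m.

132.9 m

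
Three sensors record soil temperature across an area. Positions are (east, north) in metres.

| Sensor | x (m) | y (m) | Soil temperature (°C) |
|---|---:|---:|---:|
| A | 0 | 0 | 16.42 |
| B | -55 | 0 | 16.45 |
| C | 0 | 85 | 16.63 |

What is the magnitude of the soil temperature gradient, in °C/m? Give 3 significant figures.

0.00253 °C/m

∂T/∂x = (16.45 − 16.42) / (-55 − 0) = -0.0005455
∂T/∂y = (16.63 − 16.42) / (85 − 0) = +0.002471
|∇f| = √(-0.0005455² + 0.002471²) = 0.00253 °C/m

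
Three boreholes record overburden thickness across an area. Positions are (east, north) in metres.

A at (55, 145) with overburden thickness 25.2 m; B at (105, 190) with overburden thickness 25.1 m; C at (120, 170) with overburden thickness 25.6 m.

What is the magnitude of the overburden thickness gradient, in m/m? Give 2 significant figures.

0.020 m/m

Taking A as reference: B−A = (50, 45, -0.1); C−A = (65, 25, +0.4).
Determinant of the coordinate differences = 50·25 − 65·45 = -1675.
∂d/∂x = [(-0.1)·25 − (+0.4)·45] / -1675 = +0.01224
∂d/∂y = [50·(+0.4) − 65·(-0.1)] / -1675 = -0.01582
|∇f| = √(0.01224² + -0.01582²) = 0.02 m/m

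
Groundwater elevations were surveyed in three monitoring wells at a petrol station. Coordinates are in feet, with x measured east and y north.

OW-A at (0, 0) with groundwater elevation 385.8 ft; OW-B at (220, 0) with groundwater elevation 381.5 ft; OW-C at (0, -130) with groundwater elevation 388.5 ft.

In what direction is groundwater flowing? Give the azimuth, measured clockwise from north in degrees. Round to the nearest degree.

∂h/∂x = (381.5 − 385.8) / (220 − 0) = -0.01955
∂h/∂y = (388.5 − 385.8) / (-130 − 0) = -0.02077
Flow direction (−∇h) has components (+0.01955 E, +0.02077 N).
Azimuth = atan2(E, N) = atan2(+0.01955, +0.02077) = 43.3° ≈ 043°.

043°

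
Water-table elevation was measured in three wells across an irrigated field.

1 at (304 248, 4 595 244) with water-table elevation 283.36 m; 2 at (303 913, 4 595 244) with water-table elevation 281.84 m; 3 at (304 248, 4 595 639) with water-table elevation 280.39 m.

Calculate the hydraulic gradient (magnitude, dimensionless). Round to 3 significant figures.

0.00878

∂h/∂x = (281.84 − 283.36) / (303913 − 304248) = +0.004537
∂h/∂y = (280.39 − 283.36) / (4595639 − 4595244) = -0.007519
|∇h| = √(0.004537² + -0.007519²) = 0.008782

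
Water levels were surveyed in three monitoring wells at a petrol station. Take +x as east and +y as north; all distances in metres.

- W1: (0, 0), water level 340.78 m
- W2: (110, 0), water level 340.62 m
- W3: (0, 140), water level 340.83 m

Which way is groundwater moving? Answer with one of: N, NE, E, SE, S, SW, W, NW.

∂h/∂x = (340.62 − 340.78) / (110 − 0) = -0.001455
∂h/∂y = (340.83 − 340.78) / (140 − 0) = +0.0003571
Flow = −∇h = (+0.001455 east, -0.0003571 north), which points east.

E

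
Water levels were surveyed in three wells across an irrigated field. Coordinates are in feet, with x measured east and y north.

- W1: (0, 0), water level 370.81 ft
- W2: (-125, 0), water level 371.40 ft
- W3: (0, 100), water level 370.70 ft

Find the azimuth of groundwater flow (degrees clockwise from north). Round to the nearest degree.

∂h/∂x = (371.40 − 370.81) / (-125 − 0) = -0.004720
∂h/∂y = (370.70 − 370.81) / (100 − 0) = -0.001100
Flow direction (−∇h) has components (+0.004720 E, +0.001100 N).
Azimuth = atan2(E, N) = atan2(+0.004720, +0.001100) = 76.9° ≈ 077°.

077°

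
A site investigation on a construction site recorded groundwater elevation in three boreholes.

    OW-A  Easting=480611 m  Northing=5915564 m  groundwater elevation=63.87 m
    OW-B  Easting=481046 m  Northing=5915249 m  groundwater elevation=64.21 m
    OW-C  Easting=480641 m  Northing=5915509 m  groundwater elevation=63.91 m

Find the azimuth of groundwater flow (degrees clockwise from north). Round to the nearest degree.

With h = a·x + b·y + c and OW-A as origin, the differences give:
  435·a + (-315)·b = +0.34
  30·a + (-55)·b = +0.04
Eliminate b (×(-55) and ×(-315), subtract): -14475·a = -6.100 → a = ∂h/∂x = +0.0004214
Back-substitute: b = ∂h/∂y = -0.0004974.
Flow direction (−∇h) has components (-0.0004214 E, +0.0004974 N).
Azimuth = atan2(E, N) = atan2(-0.0004214, +0.0004974) = 319.7° ≈ 320°.

320°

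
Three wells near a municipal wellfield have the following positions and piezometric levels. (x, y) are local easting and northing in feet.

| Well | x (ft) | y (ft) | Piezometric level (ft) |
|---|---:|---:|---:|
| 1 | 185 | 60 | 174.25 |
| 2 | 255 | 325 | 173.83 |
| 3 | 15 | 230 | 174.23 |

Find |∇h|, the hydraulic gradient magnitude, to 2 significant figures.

With h = a·x + b·y + c and 1 as origin, the differences give:
  70·a + 265·b = -0.42
  (-170)·a + 170·b = -0.02
Eliminate b (×170 and ×265, subtract): 56950·a = -66.100 → a = ∂h/∂x = -0.001161
Back-substitute: b = ∂h/∂y = -0.001278.
|∇h| = √(-0.001161² + -0.001278²) = 0.001727

0.0017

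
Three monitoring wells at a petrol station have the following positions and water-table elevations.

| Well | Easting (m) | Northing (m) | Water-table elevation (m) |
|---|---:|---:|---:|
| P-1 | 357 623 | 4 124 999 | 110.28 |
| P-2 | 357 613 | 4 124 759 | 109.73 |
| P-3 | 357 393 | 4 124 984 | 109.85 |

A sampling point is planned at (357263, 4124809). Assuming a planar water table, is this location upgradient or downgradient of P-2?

downgradient

With h = a·x + b·y + c and P-1 as origin, the differences give:
  (-10)·a + (-240)·b = -0.55
  (-230)·a + (-15)·b = -0.43
Eliminate b (×(-15) and ×(-240), subtract): -55050·a = -94.950 → a = ∂h/∂x = +0.001725
Back-substitute: b = ∂h/∂y = +0.002220.
Head at (357263, 4124809) = 110.28 + (+0.001725)·(-360) + (+0.002220)·(-190) = 109.24 m.
That is lower than the 109.73 m at P-2, so the point is downgradient.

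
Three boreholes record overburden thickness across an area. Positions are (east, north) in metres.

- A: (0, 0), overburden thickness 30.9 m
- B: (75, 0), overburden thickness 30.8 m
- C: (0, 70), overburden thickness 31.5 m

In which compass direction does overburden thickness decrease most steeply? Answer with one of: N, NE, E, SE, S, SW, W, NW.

∂d/∂x = (30.8 − 30.9) / (75 − 0) = -0.001333
∂d/∂y = (31.5 − 30.9) / (70 − 0) = +0.008571
Steepest decrease is along −∇f = (+0.001333 E, -0.008571 N) → south.

S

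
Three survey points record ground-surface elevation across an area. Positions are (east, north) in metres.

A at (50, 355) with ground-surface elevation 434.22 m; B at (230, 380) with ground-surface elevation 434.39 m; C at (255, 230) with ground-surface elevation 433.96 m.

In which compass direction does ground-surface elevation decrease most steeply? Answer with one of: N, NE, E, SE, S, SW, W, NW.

S

Differences from A: to B (Δx, Δy, Δh) = (180, 25, +0.17); to C = (205, -125, -0.26).
Determinant of the coordinate differences = 180·(-125) − 205·25 = -27625.
∂z/∂x = [(+0.17)·(-125) − (-0.26)·25] / -27625 = +0.0005339
∂z/∂y = [180·(-0.26) − 205·(+0.17)] / -27625 = +0.002956
Steepest decrease is along −∇f = (-0.0005339 E, -0.002956 N) → south.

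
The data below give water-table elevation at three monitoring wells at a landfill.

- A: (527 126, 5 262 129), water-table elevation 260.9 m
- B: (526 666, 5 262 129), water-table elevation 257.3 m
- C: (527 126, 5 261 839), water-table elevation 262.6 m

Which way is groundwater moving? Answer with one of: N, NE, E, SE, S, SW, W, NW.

NW

∂h/∂x = (257.3 − 260.9) / (526666 − 527126) = +0.007826
∂h/∂y = (262.6 − 260.9) / (5261839 − 5262129) = -0.005862
Flow = −∇h = (-0.007826 east, +0.005862 north), which points northwest.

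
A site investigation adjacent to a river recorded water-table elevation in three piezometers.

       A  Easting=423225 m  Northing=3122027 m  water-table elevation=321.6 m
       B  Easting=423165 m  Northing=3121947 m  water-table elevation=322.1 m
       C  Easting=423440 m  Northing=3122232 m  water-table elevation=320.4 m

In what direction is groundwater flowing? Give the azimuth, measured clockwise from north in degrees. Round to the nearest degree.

With h = a·x + b·y + c and A as origin, the differences give:
  (-60)·a + (-80)·b = +0.5
  215·a + 205·b = -1.2
Eliminate b (×205 and ×(-80), subtract): 4900·a = 6.50 → a = ∂h/∂x = +0.001327
Back-substitute: b = ∂h/∂y = -0.007245.
Flow direction (−∇h) has components (-0.001327 E, +0.007245 N).
Azimuth = atan2(E, N) = atan2(-0.001327, +0.007245) = 349.6° ≈ 350°.

350°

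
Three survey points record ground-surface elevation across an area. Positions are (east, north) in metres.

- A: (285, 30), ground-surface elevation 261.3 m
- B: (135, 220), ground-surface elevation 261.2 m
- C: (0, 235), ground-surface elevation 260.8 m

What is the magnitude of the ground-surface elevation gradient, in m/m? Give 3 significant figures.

Taking A as reference: B−A = (-150, 190, -0.1); C−A = (-285, 205, -0.5).
Solve a·Δx + b·Δy = Δz: det = (-150)·205 − (-285)·190 = 23400.
∂z/∂x = [(-0.1)·205 − (-0.5)·190] / 23400 = +0.003184
∂z/∂y = [(-150)·(-0.5) − (-285)·(-0.1)] / 23400 = +0.001987
|∇f| = √(0.003184² + 0.001987²) = 0.003753 m/m

0.00375 m/m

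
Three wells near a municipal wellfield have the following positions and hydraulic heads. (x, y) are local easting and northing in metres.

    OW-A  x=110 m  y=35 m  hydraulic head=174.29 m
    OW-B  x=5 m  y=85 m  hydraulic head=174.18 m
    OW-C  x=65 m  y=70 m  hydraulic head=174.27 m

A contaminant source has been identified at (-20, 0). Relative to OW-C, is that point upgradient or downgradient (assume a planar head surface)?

Differences from OW-A: to OW-B (Δx, Δy, Δh) = (-105, 50, -0.11); to OW-C = (-45, 35, -0.02).
Solve a·Δx + b·Δy = Δh: det = (-105)·35 − (-45)·50 = -1425.
∂h/∂x = [(-0.11)·35 − (-0.02)·50] / -1425 = +0.002000
∂h/∂y = [(-105)·(-0.02) − (-45)·(-0.11)] / -1425 = +0.002000
Head at (-20, 0) = 174.29 + (+0.002000)·(-130) + (+0.002000)·(-35) = 173.96 m.
That is lower than the 174.27 m at OW-C, so the point is downgradient.

downgradient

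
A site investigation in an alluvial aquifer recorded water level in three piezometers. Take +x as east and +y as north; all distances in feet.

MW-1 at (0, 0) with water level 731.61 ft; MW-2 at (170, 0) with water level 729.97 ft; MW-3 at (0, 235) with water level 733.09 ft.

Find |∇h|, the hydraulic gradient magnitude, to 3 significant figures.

∂h/∂x = (729.97 − 731.61) / (170 − 0) = -0.009647
∂h/∂y = (733.09 − 731.61) / (235 − 0) = +0.006298
|∇h| = √(-0.009647² + 0.006298²) = 0.01152

0.0115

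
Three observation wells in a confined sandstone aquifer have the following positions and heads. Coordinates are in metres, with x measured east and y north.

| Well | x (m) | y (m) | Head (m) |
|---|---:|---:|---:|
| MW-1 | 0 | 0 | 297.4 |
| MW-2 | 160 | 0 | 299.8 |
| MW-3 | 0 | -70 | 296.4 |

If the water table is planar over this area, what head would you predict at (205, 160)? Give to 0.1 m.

∂h/∂x = (299.8 − 297.4) / (160 − 0) = +0.01500
∂h/∂y = (296.4 − 297.4) / (-70 − 0) = +0.01429
h(205, 160) = 297.4 + (+0.01500)·(205) + (+0.01429)·(160) = 297.4 +3.075 +2.286 = 302.761 m.

302.8 m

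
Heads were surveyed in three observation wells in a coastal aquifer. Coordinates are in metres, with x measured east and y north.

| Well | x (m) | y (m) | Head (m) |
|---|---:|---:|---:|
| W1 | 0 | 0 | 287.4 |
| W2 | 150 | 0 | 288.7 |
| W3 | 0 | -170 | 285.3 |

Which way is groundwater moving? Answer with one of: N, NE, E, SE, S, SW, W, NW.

SW

∂h/∂x = (288.7 − 287.4) / (150 − 0) = +0.008667
∂h/∂y = (285.3 − 287.4) / (-170 − 0) = +0.01235
Flow = −∇h = (-0.008667 east, -0.01235 north), which points southwest.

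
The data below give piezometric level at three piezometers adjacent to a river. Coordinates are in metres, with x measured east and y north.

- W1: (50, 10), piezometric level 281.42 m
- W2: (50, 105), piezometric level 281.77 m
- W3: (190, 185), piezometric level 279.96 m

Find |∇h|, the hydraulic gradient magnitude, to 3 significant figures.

0.0155

Differences from W1: to W2 (Δx, Δy, Δh) = (0, 95, +0.35); to W3 = (140, 175, -1.46).
Solve a·Δx + b·Δy = Δh: det = 0·175 − 140·95 = -13300.
∂h/∂x = [(+0.35)·175 − (-1.46)·95] / -13300 = -0.01503
∂h/∂y = [0·(-1.46) − 140·(+0.35)] / -13300 = +0.003684
|∇h| = √(-0.01503² + 0.003684²) = 0.01547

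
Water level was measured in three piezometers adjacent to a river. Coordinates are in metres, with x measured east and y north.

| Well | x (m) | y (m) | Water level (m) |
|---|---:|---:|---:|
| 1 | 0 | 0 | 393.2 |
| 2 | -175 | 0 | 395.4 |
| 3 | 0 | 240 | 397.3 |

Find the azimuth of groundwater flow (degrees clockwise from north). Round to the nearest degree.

144°

∂h/∂x = (395.4 − 393.2) / (-175 − 0) = -0.01257
∂h/∂y = (397.3 − 393.2) / (240 − 0) = +0.01708
Flow direction (−∇h) has components (+0.01257 E, -0.01708 N).
Azimuth = atan2(E, N) = atan2(+0.01257, -0.01708) = 143.7° ≈ 144°.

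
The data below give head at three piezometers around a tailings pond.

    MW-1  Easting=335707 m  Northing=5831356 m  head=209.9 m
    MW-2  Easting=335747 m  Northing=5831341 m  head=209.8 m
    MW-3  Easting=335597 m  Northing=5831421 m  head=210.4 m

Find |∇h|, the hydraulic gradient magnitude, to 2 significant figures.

0.0095

Taking MW-1 as reference: MW-2−MW-1 = (40, -15, -0.1); MW-3−MW-1 = (-110, 65, +0.5).
Determinant of the coordinate differences = 40·65 − (-110)·(-15) = 950.
∂h/∂x = [(-0.1)·65 − (+0.5)·(-15)] / 950 = +0.001053
∂h/∂y = [40·(+0.5) − (-110)·(-0.1)] / 950 = +0.009474
|∇h| = √(0.001053² + 0.009474²) = 0.009532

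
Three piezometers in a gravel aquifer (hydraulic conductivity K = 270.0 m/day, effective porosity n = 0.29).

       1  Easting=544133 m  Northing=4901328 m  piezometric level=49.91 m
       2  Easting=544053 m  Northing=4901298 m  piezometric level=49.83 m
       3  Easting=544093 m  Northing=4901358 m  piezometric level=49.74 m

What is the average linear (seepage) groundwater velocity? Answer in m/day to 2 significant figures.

3.3 m/day

Differences from 1: to 2 (Δx, Δy, Δh) = (-80, -30, -0.08); to 3 = (-40, 30, -0.17).
Determinant of the coordinate differences = (-80)·30 − (-40)·(-30) = -3600.
∂h/∂x = [(-0.08)·30 − (-0.17)·(-30)] / -3600 = +0.002083
∂h/∂y = [(-80)·(-0.17) − (-40)·(-0.08)] / -3600 = -0.002889
|∇h| = √(0.002083² + -0.002889²) = 0.003562
Seepage velocity v = K·i/n = 270.0 × 0.003562 / 0.29 = 3.316 m/day.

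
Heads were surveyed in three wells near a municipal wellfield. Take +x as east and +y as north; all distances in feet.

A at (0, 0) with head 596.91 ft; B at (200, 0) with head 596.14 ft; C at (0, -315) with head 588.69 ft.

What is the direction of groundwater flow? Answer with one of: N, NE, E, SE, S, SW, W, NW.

∂h/∂x = (596.14 − 596.91) / (200 − 0) = -0.003850
∂h/∂y = (588.69 − 596.91) / (-315 − 0) = +0.02610
Flow = −∇h = (+0.003850 east, -0.02610 north), which points south.

S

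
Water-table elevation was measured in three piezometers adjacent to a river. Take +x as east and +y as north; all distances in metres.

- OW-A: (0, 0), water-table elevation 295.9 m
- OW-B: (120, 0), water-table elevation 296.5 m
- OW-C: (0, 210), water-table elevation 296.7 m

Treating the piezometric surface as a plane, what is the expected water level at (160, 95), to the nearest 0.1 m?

∂h/∂x = (296.5 − 295.9) / (120 − 0) = +0.005000
∂h/∂y = (296.7 − 295.9) / (210 − 0) = +0.003810
h(160, 95) = 295.9 + (+0.005000)·(160) + (+0.003810)·(95) = 295.9 +0.800 +0.362 = 297.062 m.

297.1 m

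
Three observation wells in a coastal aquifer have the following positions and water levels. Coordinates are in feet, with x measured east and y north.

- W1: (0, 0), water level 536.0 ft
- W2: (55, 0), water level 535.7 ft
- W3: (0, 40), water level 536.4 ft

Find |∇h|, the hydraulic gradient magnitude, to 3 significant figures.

∂h/∂x = (535.7 − 536.0) / (55 − 0) = -0.005455
∂h/∂y = (536.4 − 536.0) / (40 − 0) = +0.010000
|∇h| = √(-0.005455² + 0.010000²) = 0.01139

0.0114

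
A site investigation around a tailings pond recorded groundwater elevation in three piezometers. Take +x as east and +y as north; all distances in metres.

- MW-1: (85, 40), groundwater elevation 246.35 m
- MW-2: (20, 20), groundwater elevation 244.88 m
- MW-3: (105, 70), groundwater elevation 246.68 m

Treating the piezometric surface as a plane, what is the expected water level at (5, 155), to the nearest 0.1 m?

243.8 m

Differences from MW-1: to MW-2 (Δx, Δy, Δh) = (-65, -20, -1.47); to MW-3 = (20, 30, +0.33).
Solve a·Δx + b·Δy = Δh: det = (-65)·30 − 20·(-20) = -1550.
∂h/∂x = [(-1.47)·30 − (+0.33)·(-20)] / -1550 = +0.02419
∂h/∂y = [(-65)·(+0.33) − 20·(-1.47)] / -1550 = -0.005129
h(5, 155) = 246.35 + (+0.02419)·(-80) + (-0.005129)·(115) = 246.35 -1.935 -0.590 = 243.825 m.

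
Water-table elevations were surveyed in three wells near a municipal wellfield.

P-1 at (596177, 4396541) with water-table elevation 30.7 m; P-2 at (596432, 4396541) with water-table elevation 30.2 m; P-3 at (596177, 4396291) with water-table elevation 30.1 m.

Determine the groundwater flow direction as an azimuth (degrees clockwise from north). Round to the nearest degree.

141°

∂h/∂x = (30.2 − 30.7) / (596432 − 596177) = -0.001961
∂h/∂y = (30.1 − 30.7) / (4396291 − 4396541) = +0.002400
Flow direction (−∇h) has components (+0.001961 E, -0.002400 N).
Azimuth = atan2(E, N) = atan2(+0.001961, -0.002400) = 140.8° ≈ 141°.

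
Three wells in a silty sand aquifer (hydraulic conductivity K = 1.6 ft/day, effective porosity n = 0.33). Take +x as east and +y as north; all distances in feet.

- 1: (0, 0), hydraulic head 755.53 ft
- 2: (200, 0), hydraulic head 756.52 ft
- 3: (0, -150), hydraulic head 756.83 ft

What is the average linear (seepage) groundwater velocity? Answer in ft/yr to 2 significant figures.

18 ft/yr

∂h/∂x = (756.52 − 755.53) / (200 − 0) = +0.004950
∂h/∂y = (756.83 − 755.53) / (-150 − 0) = -0.008667
|∇h| = √(0.004950² + -0.008667²) = 0.009981
Seepage velocity v = K·i/n = 1.6 × 0.009981 / 0.33 = 0.04839 ft/day = 17.67 ft/yr.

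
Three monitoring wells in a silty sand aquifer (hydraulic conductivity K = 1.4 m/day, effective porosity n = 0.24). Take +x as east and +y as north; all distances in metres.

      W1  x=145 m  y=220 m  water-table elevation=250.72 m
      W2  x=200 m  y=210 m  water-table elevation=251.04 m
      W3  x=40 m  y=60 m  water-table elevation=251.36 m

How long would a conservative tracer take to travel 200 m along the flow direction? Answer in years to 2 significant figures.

11 years

Taking W1 as reference: W2−W1 = (55, -10, +0.32); W3−W1 = (-105, -160, +0.64).
Solve a·Δx + b·Δy = Δh: det = 55·(-160) − (-105)·(-10) = -9850.
∂h/∂x = [(+0.32)·(-160) − (+0.64)·(-10)] / -9850 = +0.004548
∂h/∂y = [55·(+0.64) − (-105)·(+0.32)] / -9850 = -0.006985
|∇h| = √(0.004548² + -0.006985²) = 0.008335
Seepage velocity v = K·i/n = 1.4 × 0.008335 / 0.24 = 0.04862 m/day.
t = 200 / 0.04862 = 4114 days = 11.3 years.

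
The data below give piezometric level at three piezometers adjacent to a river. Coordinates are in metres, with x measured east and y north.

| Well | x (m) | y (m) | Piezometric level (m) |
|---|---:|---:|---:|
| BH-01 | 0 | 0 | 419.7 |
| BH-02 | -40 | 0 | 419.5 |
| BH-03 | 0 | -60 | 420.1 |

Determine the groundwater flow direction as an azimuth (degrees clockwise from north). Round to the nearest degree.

323°

∂h/∂x = (419.5 − 419.7) / (-40 − 0) = +0.005000
∂h/∂y = (420.1 − 419.7) / (-60 − 0) = -0.006667
Flow direction (−∇h) has components (-0.005000 E, +0.006667 N).
Azimuth = atan2(E, N) = atan2(-0.005000, +0.006667) = 323.1° ≈ 323°.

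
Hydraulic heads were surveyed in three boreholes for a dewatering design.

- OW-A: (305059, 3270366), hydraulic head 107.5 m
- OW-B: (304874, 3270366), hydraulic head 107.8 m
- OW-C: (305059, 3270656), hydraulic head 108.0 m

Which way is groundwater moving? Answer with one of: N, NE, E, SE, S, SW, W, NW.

SE

∂h/∂x = (107.8 − 107.5) / (304874 − 305059) = -0.001622
∂h/∂y = (108.0 − 107.5) / (3270656 − 3270366) = +0.001724
Flow = −∇h = (+0.001622 east, -0.001724 north), which points southeast.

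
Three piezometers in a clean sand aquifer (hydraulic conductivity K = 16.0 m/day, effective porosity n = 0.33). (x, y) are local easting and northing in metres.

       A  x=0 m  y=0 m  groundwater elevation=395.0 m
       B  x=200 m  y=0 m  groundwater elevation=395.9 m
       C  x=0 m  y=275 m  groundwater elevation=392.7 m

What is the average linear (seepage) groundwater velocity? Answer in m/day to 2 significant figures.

∂h/∂x = (395.9 − 395.0) / (200 − 0) = +0.004500
∂h/∂y = (392.7 − 395.0) / (275 − 0) = -0.008364
|∇h| = √(0.004500² + -0.008364²) = 0.009498
Seepage velocity v = K·i/n = 16.0 × 0.009498 / 0.33 = 0.4605 m/day.

0.46 m/day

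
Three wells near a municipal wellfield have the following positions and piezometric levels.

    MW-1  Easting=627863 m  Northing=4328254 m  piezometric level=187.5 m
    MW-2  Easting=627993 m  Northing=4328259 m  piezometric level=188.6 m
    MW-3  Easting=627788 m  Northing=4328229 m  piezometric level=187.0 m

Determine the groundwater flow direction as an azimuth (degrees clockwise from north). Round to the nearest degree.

305°

Three-point gradient (reference MW-1): Δ to MW-2 = (130, 5, +1.1), Δ to MW-3 = (-75, -25, -0.5).
∂h/∂x = +0.008696, ∂h/∂y = -0.006087 (det = -2875).
Flow direction (−∇h) has components (-0.008696 E, +0.006087 N).
Azimuth = atan2(E, N) = atan2(-0.008696, +0.006087) = 305.0° ≈ 305°.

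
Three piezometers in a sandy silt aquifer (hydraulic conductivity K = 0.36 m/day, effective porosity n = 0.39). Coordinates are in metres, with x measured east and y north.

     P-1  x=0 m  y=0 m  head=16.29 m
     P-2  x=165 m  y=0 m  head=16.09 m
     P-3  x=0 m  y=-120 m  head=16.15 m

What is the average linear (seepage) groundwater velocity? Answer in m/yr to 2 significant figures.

0.57 m/yr

∂h/∂x = (16.09 − 16.29) / (165 − 0) = -0.001212
∂h/∂y = (16.15 − 16.29) / (-120 − 0) = +0.001167
|∇h| = √(-0.001212² + 0.001167²) = 0.001683
Seepage velocity v = K·i/n = 0.36 × 0.001683 / 0.39 = 0.001554 m/day = 0.5676 m/yr.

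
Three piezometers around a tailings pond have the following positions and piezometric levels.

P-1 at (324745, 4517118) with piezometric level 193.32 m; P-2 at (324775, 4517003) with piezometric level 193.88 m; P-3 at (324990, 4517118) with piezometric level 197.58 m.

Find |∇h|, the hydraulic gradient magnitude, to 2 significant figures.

0.017

With h = a·x + b·y + c and P-1 as origin, the differences give:
  30·a + (-115)·b = +0.56
  245·a + 0·b = +4.26
Eliminate b (×0 and ×(-115), subtract): 28175·a = 489.900 → a = ∂h/∂x = +0.01739
Back-substitute: b = ∂h/∂y = -0.0003336.
|∇h| = √(0.01739² + -0.0003336²) = 0.01739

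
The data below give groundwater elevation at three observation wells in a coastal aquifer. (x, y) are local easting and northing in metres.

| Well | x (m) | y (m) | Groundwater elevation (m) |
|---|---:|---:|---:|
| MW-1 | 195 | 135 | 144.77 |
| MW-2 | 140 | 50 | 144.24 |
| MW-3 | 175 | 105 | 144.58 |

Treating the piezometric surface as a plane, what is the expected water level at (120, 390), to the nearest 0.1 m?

Differences from MW-1: to MW-2 (Δx, Δy, Δh) = (-55, -85, -0.53); to MW-3 = (-20, -30, -0.19).
Solve a·Δx + b·Δy = Δh: det = (-55)·(-30) − (-20)·(-85) = -50.
∂h/∂x = [(-0.53)·(-30) − (-0.19)·(-85)] / -50 = +0.005000
∂h/∂y = [(-55)·(-0.19) − (-20)·(-0.53)] / -50 = +0.003000
h(120, 390) = 144.77 + (+0.005000)·(-75) + (+0.003000)·(255) = 144.77 -0.375 +0.765 = 145.160 m.

145.2 m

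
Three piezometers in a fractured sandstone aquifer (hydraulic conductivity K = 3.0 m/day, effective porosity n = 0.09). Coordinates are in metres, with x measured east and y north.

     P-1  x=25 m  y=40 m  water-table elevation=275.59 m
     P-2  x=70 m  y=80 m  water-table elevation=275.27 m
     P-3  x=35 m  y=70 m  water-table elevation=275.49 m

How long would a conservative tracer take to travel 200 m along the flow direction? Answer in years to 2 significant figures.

Differences from P-1: to P-2 (Δx, Δy, Δh) = (45, 40, -0.32); to P-3 = (10, 30, -0.10).
Determinant of the coordinate differences = 45·30 − 10·40 = 950.
∂h/∂x = [(-0.32)·30 − (-0.10)·40] / 950 = -0.005895
∂h/∂y = [45·(-0.10) − 10·(-0.32)] / 950 = -0.001368
|∇h| = √(-0.005895² + -0.001368²) = 0.006052
Seepage velocity v = K·i/n = 3.0 × 0.006052 / 0.09 = 0.2017 m/day.
t = 200 / 0.2017 = 991.6 days = 2.71 years.

2.7 years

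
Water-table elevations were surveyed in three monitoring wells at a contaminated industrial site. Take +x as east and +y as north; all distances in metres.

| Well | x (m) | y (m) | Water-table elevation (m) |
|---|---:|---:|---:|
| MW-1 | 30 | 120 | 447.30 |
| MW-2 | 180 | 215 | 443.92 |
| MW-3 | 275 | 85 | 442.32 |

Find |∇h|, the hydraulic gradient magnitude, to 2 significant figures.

Three-point gradient (reference MW-1): Δ to MW-2 = (150, 95, -3.38), Δ to MW-3 = (245, -35, -4.98).
∂h/∂x = -0.02073, ∂h/∂y = -0.002843 (det = -28525).
|∇h| = √(-0.02073² + -0.002843²) = 0.02092

0.021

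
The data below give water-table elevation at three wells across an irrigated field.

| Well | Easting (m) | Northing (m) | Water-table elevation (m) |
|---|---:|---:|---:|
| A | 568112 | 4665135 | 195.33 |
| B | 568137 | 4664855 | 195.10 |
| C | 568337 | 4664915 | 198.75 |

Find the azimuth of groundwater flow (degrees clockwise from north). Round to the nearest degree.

262°

With h = a·x + b·y + c and A as origin, the differences give:
  25·a + (-280)·b = -0.23
  225·a + (-220)·b = +3.42
Eliminate b (×(-220) and ×(-280), subtract): 57500·a = 1008.200 → a = ∂h/∂x = +0.01753
Back-substitute: b = ∂h/∂y = +0.002387.
Flow direction (−∇h) has components (-0.01753 E, -0.002387 N).
Azimuth = atan2(E, N) = atan2(-0.01753, -0.002387) = 262.2° ≈ 262°.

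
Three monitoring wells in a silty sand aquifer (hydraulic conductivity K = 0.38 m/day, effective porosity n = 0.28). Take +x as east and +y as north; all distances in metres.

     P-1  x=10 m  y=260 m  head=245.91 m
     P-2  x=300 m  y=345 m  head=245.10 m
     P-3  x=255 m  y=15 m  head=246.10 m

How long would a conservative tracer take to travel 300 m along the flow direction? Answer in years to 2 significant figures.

Taking P-1 as reference: P-2−P-1 = (290, 85, -0.81); P-3−P-1 = (245, -245, +0.19).
Determinant of the coordinate differences = 290·(-245) − 245·85 = -91875.
∂h/∂x = [(-0.81)·(-245) − (+0.19)·85] / -91875 = -0.001984
∂h/∂y = [290·(+0.19) − 245·(-0.81)] / -91875 = -0.002760
|∇h| = √(-0.001984² + -0.002760²) = 0.003399
Seepage velocity v = K·i/n = 0.38 × 0.003399 / 0.28 = 0.004613 m/day.
t = 300 / 0.004613 = 6.503e+04 days = 178 years.

180 years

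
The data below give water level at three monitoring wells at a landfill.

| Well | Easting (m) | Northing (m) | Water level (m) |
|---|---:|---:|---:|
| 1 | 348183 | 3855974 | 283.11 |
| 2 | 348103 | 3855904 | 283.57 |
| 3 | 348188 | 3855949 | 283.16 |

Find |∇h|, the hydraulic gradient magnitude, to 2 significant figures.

0.0043

With h = a·x + b·y + c and 1 as origin, the differences give:
  (-80)·a + (-70)·b = +0.46
  5·a + (-25)·b = +0.05
Eliminate b (×(-25) and ×(-70), subtract): 2350·a = -8.000 → a = ∂h/∂x = -0.003404
Back-substitute: b = ∂h/∂y = -0.002681.
|∇h| = √(-0.003404² + -0.002681²) = 0.004333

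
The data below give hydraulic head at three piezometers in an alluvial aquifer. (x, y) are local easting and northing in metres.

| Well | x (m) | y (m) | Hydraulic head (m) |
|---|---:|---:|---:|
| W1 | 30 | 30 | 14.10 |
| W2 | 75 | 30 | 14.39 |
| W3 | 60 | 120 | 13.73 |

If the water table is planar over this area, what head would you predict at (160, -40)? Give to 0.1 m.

15.4 m

Taking W1 as reference: W2−W1 = (45, 0, +0.29); W3−W1 = (30, 90, -0.37).
Determinant of the coordinate differences = 45·90 − 30·0 = 4050.
∂h/∂x = [(+0.29)·90 − (-0.37)·0] / 4050 = +0.006444
∂h/∂y = [45·(-0.37) − 30·(+0.29)] / 4050 = -0.006259
h(160, -40) = 14.10 + (+0.006444)·(130) + (-0.006259)·(-70) = 14.10 +0.838 +0.438 = 15.376 m.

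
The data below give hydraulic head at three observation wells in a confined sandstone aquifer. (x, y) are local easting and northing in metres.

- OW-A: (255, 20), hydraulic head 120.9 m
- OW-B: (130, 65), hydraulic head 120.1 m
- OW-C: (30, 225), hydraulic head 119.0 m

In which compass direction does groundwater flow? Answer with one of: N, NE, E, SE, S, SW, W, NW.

NW

With h = a·x + b·y + c and OW-A as origin, the differences give:
  (-125)·a + 45·b = -0.8
  (-225)·a + 205·b = -1.9
Eliminate b (×205 and ×45, subtract): -15500·a = -78.50 → a = ∂h/∂x = +0.005065
Back-substitute: b = ∂h/∂y = -0.003710.
Flow = −∇h = (-0.005065 east, +0.003710 north), which points northwest.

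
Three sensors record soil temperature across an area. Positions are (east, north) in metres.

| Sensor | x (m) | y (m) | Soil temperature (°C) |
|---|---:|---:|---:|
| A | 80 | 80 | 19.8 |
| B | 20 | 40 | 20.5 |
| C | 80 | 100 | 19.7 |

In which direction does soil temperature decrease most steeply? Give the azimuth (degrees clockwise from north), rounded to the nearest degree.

With T = a·x + b·y + c and A as origin, the differences give:
  (-60)·a + (-40)·b = +0.7
  0·a + 20·b = -0.1
Eliminate b (×20 and ×(-40), subtract): -1200·a = 10.00 → a = ∂T/∂x = -0.008333
Back-substitute: b = ∂T/∂y = -0.005000.
Steepest decrease is along −∇f: components (+0.008333 E, +0.005000 N).
Azimuth = atan2(+0.008333, +0.005000) = 59.0° ≈ 059°.

059°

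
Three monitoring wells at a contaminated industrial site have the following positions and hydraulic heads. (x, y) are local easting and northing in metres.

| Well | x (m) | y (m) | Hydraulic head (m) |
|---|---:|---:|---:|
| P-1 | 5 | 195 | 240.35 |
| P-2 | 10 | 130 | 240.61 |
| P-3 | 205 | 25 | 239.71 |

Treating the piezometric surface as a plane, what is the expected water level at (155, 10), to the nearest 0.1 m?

Differences from P-1: to P-2 (Δx, Δy, Δh) = (5, -65, +0.26); to P-3 = (200, -170, -0.64).
Solve a·Δx + b·Δy = Δh: det = 5·(-170) − 200·(-65) = 12150.
∂h/∂x = [(+0.26)·(-170) − (-0.64)·(-65)] / 12150 = -0.007062
∂h/∂y = [5·(-0.64) − 200·(+0.26)] / 12150 = -0.004543
h(155, 10) = 240.35 + (-0.007062)·(150) + (-0.004543)·(-185) = 240.35 -1.059 +0.840 = 240.131 m.

240.1 m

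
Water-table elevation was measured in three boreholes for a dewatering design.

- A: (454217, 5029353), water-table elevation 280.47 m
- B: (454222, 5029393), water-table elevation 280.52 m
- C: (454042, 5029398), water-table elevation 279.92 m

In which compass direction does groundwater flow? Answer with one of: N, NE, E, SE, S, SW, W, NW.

Taking A as reference: B−A = (5, 40, +0.05); C−A = (-175, 45, -0.55).
Solve a·Δx + b·Δy = Δh: det = 5·45 − (-175)·40 = 7225.
∂h/∂x = [(+0.05)·45 − (-0.55)·40] / 7225 = +0.003356
∂h/∂y = [5·(-0.55) − (-175)·(+0.05)] / 7225 = +0.0008304
Flow = −∇h = (-0.003356 east, -0.0008304 north), which points west.

W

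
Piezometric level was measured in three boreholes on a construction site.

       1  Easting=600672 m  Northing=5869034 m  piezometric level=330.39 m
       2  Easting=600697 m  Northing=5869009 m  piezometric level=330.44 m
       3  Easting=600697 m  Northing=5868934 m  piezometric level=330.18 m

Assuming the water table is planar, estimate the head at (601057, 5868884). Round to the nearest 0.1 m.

332.0 m

With h = a·x + b·y + c and 1 as origin, the differences give:
  25·a + (-25)·b = +0.05
  25·a + (-100)·b = -0.21
Eliminate b (×(-100) and ×(-25), subtract): -1875·a = -10.250 → a = ∂h/∂x = +0.005467
Back-substitute: b = ∂h/∂y = +0.003467.
h(601057, 5868884) = 330.39 + (+0.005467)·(385) + (+0.003467)·(-150) = 330.39 +2.105 -0.520 = 331.975 m.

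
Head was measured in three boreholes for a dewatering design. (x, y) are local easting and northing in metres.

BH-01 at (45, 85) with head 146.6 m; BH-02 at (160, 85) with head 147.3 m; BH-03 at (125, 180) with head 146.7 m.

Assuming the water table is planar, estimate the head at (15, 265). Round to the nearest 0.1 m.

145.7 m

Three-point gradient (reference BH-01): Δ to BH-02 = (115, 0, +0.7), Δ to BH-03 = (80, 95, +0.1).
∂h/∂x = +0.006087, ∂h/∂y = -0.004073 (det = 10925).
h(15, 265) = 146.6 + (+0.006087)·(-30) + (-0.004073)·(180) = 146.6 -0.183 -0.733 = 145.684 m.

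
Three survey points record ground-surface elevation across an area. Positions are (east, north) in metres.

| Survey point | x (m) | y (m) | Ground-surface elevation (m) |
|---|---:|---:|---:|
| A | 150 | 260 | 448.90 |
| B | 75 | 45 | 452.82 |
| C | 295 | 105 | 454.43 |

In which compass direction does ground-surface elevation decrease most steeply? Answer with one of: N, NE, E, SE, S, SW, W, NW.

Differences from A: to B (Δx, Δy, Δh) = (-75, -215, +3.92); to C = (145, -155, +5.53).
Determinant of the coordinate differences = (-75)·(-155) − 145·(-215) = 42800.
∂z/∂x = [(+3.92)·(-155) − (+5.53)·(-215)] / 42800 = +0.01358
∂z/∂y = [(-75)·(+5.53) − 145·(+3.92)] / 42800 = -0.02297
Steepest decrease is along −∇f = (-0.01358 E, +0.02297 N) → northwest.

NW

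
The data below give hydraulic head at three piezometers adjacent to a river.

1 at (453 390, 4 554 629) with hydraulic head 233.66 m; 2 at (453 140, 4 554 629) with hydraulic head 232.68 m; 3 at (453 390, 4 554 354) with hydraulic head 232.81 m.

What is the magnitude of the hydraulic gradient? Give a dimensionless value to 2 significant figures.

0.0050

∂h/∂x = (232.68 − 233.66) / (453140 − 453390) = +0.003920
∂h/∂y = (232.81 − 233.66) / (4554354 − 4554629) = +0.003091
|∇h| = √(0.003920² + 0.003091²) = 0.004992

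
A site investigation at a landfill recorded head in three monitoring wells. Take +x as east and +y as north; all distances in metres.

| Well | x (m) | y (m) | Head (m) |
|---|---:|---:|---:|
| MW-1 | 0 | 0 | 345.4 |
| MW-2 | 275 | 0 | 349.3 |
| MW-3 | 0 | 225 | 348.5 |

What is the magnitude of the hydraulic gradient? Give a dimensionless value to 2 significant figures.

0.020

∂h/∂x = (349.3 − 345.4) / (275 − 0) = +0.01418
∂h/∂y = (348.5 − 345.4) / (225 − 0) = +0.01378
|∇h| = √(0.01418² + 0.01378²) = 0.01977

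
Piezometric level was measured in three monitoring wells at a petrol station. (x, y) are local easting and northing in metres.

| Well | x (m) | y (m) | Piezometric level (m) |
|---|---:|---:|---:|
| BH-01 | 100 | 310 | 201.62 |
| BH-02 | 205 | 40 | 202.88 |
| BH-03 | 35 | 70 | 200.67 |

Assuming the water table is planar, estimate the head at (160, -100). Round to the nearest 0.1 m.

Three-point gradient (reference BH-01): Δ to BH-02 = (105, -270, +1.26), Δ to BH-03 = (-65, -240, -0.95).
∂h/∂x = +0.01307, ∂h/∂y = +0.0004175 (det = -42750).
h(160, -100) = 201.62 + (+0.01307)·(60) + (+0.0004175)·(-410) = 201.62 +0.784 -0.171 = 202.233 m.

202.2 m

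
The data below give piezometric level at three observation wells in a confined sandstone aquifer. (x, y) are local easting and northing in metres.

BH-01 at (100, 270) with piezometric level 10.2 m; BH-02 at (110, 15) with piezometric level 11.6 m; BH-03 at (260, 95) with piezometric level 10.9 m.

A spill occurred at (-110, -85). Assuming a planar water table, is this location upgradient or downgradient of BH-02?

With h = a·x + b·y + c and BH-01 as origin, the differences give:
  10·a + (-255)·b = +1.4
  160·a + (-175)·b = +0.7
Eliminate b (×(-175) and ×(-255), subtract): 39050·a = -66.50 → a = ∂h/∂x = -0.001703
Back-substitute: b = ∂h/∂y = -0.005557.
Head at (-110, -85) = 10.2 + (-0.001703)·(-210) + (-0.005557)·(-355) = 12.53 m.
That is higher than the 11.6 m at BH-02, so the point is upgradient.

upgradient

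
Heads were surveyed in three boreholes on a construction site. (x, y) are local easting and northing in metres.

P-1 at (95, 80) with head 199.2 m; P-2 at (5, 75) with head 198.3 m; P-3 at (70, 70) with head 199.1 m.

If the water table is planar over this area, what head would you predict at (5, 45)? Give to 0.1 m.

198.8 m

Taking P-1 as reference: P-2−P-1 = (-90, -5, -0.9); P-3−P-1 = (-25, -10, -0.1).
Solve a·Δx + b·Δy = Δh: det = (-90)·(-10) − (-25)·(-5) = 775.
∂h/∂x = [(-0.9)·(-10) − (-0.1)·(-5)] / 775 = +0.01097
∂h/∂y = [(-90)·(-0.1) − (-25)·(-0.9)] / 775 = -0.01742
h(5, 45) = 199.2 + (+0.01097)·(-90) + (-0.01742)·(-35) = 199.2 -0.987 +0.610 = 198.823 m.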